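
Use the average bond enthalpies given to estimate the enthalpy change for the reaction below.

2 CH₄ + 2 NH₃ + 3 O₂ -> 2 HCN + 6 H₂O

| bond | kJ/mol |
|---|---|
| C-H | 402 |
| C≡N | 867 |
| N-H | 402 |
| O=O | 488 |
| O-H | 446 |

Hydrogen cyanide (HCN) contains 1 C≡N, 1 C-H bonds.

Bonds broken (reactants):
  C-H: 8 × 402 = 3216
  N-H: 6 × 402 = 2412
  O=O: 3 × 488 = 1464
  Σ(broken) = 7092 kJ
Bonds formed (products):
  C≡N: 2 × 867 = 1734
  C-H: 2 × 402 = 804
  O-H: 12 × 446 = 5352
  Σ(formed) = 7890 kJ
ΔH = Σ(broken) − Σ(formed) = 7092 − 7890 = −798 kJ

ΔH ≈ −798 kJ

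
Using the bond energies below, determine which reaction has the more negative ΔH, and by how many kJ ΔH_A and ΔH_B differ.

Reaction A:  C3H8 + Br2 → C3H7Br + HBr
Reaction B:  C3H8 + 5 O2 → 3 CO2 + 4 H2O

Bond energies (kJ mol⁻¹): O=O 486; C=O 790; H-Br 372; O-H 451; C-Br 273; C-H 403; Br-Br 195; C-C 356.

Reaction B, by 1935 kJ

Reaction A:
  Bonds broken (reactants):
    Br-Br: 1 × 195 = 195
    C-C: 2 × 356 = 712
    C-H: 8 × 403 = 3224
    Σ(broken) = 4131 kJ
  Bonds formed (products):
    C-Br: 1 × 273 = 273
    C-C: 2 × 356 = 712
    C-H: 7 × 403 = 2821
    H-Br: 1 × 372 = 372
    Σ(formed) = 4178 kJ
  ΔH_A = 4131 − 4178 = −47 kJ
Reaction B:
  Bonds broken (reactants):
    C-C: 2 × 356 = 712
    C-H: 8 × 403 = 3224
    O=O: 5 × 486 = 2430
    Σ(broken) = 6366 kJ
  Bonds formed (products):
    C=O: 6 × 790 = 4740
    O-H: 8 × 451 = 3608
    Σ(formed) = 8348 kJ
  ΔH_B = 6366 − 8348 = −1982 kJ
ΔH_A − ΔH_B = +1935 kJ, so reaction B has the more negative ΔH; |ΔH_A − ΔH_B| = 1935 kJ.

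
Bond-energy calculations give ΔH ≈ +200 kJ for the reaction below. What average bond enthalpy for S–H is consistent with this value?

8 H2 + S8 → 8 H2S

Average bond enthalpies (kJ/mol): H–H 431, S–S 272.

D(S–H) ≈ 339 kJ/mol

Let D be the S–H bond energy.
Σ(broken) = 8×431 + 8×272 = 5624
Σ(formed) = 16×D = 16D
ΔH = Σ(broken) − Σ(formed) = (5624) − (16D) = +5624 − 16D
Setting this equal to +200 kJ gives 16D = 5424, so D = 339 kJ/mol.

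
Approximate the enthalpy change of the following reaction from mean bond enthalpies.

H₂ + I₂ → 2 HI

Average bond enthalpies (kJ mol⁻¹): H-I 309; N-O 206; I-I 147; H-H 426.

Bonds broken (reactants):
  H-H: 1 × 426 = 426
  I-I: 1 × 147 = 147
  Σ(broken) = 573 kJ
Bonds formed (products):
  H-I: 2 × 309 = 618
  Σ(formed) = 618 kJ
ΔH = Σ(broken) − Σ(formed) = 573 − 618 = −45 kJ

ΔH ≈ −45 kJ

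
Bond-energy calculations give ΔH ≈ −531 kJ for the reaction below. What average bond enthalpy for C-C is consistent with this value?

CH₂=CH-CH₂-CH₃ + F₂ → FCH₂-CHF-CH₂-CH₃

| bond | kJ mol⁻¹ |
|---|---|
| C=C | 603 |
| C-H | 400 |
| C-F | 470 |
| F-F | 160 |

D(C-C) ≈ 354 kJ/mol

Let D be the C-C bond energy.
Σ(broken) = 2×D + 8×400 + 1×603 + 1×160 = 3963 + 2D
Σ(formed) = 3×D + 2×470 + 8×400 = 4140 + 3D
ΔH = Σ(broken) − Σ(formed) = (3963 + 2D) − (4140 + 3D) = −177 − D
Setting this equal to −531 kJ gives D = 354 kJ/mol.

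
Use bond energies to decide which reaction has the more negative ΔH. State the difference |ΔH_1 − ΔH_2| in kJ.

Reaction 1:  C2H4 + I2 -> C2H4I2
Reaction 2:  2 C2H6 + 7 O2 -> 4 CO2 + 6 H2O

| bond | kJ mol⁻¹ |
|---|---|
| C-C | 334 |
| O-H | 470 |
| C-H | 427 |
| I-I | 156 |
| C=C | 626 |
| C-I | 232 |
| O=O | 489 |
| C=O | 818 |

Reaction 1:
  Bonds broken (reactants):
    C-H: 4 × 427 = 1708
    C=C: 1 × 626 = 626
    I-I: 1 × 156 = 156
    Σ(broken) = 2490 kJ
  Bonds formed (products):
    C-C: 1 × 334 = 334
    C-H: 4 × 427 = 1708
    C-I: 2 × 232 = 464
    Σ(formed) = 2506 kJ
  ΔH_1 = 2490 − 2506 = −16 kJ
Reaction 2:
  Bonds broken (reactants):
    C-C: 2 × 334 = 668
    C-H: 12 × 427 = 5124
    O=O: 7 × 489 = 3423
    Σ(broken) = 9215 kJ
  Bonds formed (products):
    C=O: 8 × 818 = 6544
    O-H: 12 × 470 = 5640
    Σ(formed) = 12184 kJ
  ΔH_2 = 9215 − 12184 = −2969 kJ
ΔH_1 − ΔH_2 = +2953 kJ, so reaction 2 has the more negative ΔH; |ΔH_1 − ΔH_2| = 2953 kJ.

Reaction 2, by 2953 kJ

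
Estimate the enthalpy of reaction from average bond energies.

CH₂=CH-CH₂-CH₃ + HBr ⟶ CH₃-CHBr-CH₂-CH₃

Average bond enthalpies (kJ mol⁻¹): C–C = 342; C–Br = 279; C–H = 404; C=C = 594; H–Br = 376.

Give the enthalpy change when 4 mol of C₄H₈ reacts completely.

Bonds broken (reactants):
  C–C: 2 × 342 = 684
  C–H: 8 × 404 = 3232
  C=C: 1 × 594 = 594
  H–Br: 1 × 376 = 376
  Σ(broken) = 4886 kJ
Bonds formed (products):
  C–Br: 1 × 279 = 279
  C–C: 3 × 342 = 1026
  C–H: 9 × 404 = 3636
  Σ(formed) = 4941 kJ
ΔH = Σ(broken) − Σ(formed) = 4886 − 4941 = −55 kJ
For 4× the reaction as written: 4 × (−55) = −220 kJ

ΔH = −220 kJ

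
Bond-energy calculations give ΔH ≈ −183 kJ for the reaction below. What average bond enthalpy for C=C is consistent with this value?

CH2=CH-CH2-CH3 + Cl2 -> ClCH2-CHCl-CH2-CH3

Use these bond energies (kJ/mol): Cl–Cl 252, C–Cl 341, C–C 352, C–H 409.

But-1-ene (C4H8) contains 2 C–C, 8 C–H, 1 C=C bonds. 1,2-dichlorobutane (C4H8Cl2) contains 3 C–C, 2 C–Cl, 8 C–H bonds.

D(C=C) ≈ 599 kJ/mol

Let D be the C=C bond energy.
Σ(broken) = 2×352 + 8×409 + 1×D + 1×252 = 4228 + D
Σ(formed) = 3×352 + 2×341 + 8×409 = 5010
ΔH = Σ(broken) − Σ(formed) = (4228 + D) − (5010) = −782 + D
Setting this equal to −183 kJ gives D = 599 kJ/mol.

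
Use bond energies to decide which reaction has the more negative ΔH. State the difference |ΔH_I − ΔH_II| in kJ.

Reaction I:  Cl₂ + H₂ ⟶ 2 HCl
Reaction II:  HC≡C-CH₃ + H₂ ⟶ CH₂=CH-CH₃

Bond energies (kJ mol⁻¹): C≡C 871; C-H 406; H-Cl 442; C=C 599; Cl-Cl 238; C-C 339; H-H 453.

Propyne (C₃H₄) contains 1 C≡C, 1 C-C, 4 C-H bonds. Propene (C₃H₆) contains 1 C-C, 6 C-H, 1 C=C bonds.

Reaction I:
  Bonds broken (reactants):
    Cl-Cl: 1 × 238 = 238
    H-H: 1 × 453 = 453
    Σ(broken) = 691 kJ
  Bonds formed (products):
    H-Cl: 2 × 442 = 884
    Σ(formed) = 884 kJ
  ΔH_I = 691 − 884 = −193 kJ
Reaction II:
  Bonds broken (reactants):
    C≡C: 1 × 871 = 871
    C-C: 1 × 339 = 339
    C-H: 4 × 406 = 1624
    H-H: 1 × 453 = 453
    Σ(broken) = 3287 kJ
  Bonds formed (products):
    C-C: 1 × 339 = 339
    C-H: 6 × 406 = 2436
    C=C: 1 × 599 = 599
    Σ(formed) = 3374 kJ
  ΔH_II = 3287 − 3374 = −87 kJ
ΔH_I − ΔH_II = −106 kJ, so reaction I has the more negative ΔH; |ΔH_I − ΔH_II| = 106 kJ.

Reaction I, by 106 kJ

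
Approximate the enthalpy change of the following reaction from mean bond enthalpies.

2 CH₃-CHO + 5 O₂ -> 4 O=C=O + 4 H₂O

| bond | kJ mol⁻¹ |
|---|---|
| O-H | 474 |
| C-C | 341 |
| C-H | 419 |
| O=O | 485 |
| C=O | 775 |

ΔH ≈ −1983 kJ

Bonds broken (reactants):
  C-C: 2 × 341 = 682
  C-H: 8 × 419 = 3352
  C=O: 2 × 775 = 1550
  O=O: 5 × 485 = 2425
  Σ(broken) = 8009 kJ
Bonds formed (products):
  C=O: 8 × 775 = 6200
  O-H: 8 × 474 = 3792
  Σ(formed) = 9992 kJ
ΔH = Σ(broken) − Σ(formed) = 8009 − 9992 = −1983 kJ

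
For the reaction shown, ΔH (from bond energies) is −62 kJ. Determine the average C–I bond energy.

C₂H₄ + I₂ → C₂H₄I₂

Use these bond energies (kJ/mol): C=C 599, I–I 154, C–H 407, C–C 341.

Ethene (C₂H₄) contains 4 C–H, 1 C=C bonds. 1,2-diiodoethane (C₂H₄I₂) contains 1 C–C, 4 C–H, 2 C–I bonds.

D(C–I) ≈ 237 kJ/mol

Let D be the C–I bond energy.
Σ(broken) = 4×407 + 1×599 + 1×154 = 2381
Σ(formed) = 1×341 + 4×407 + 2×D = 1969 + 2D
ΔH = Σ(broken) − Σ(formed) = (2381) − (1969 + 2D) = +412 − 2D
Setting this equal to −62 kJ gives 2D = 474, so D = 237 kJ/mol.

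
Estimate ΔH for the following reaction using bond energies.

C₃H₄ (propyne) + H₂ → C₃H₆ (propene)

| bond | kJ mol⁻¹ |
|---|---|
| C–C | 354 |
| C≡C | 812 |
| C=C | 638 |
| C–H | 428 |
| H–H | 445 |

ΔH ≈ −237 kJ

Bonds broken (reactants):
  C≡C: 1 × 812 = 812
  C–C: 1 × 354 = 354
  C–H: 4 × 428 = 1712
  H–H: 1 × 445 = 445
  Σ(broken) = 3323 kJ
Bonds formed (products):
  C–C: 1 × 354 = 354
  C–H: 6 × 428 = 2568
  C=C: 1 × 638 = 638
  Σ(formed) = 3560 kJ
ΔH = Σ(broken) − Σ(formed) = 3323 − 3560 = −237 kJ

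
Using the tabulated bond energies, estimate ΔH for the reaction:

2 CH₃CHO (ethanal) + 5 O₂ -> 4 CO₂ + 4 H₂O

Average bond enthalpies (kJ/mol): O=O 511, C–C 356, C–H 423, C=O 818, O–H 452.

Bonds broken (reactants):
  C–C: 2 × 356 = 712
  C–H: 8 × 423 = 3384
  C=O: 2 × 818 = 1636
  O=O: 5 × 511 = 2555
  Σ(broken) = 8287 kJ
Bonds formed (products):
  C=O: 8 × 818 = 6544
  O–H: 8 × 452 = 3616
  Σ(formed) = 10160 kJ
ΔH = Σ(broken) − Σ(formed) = 8287 − 10160 = −1873 kJ

ΔH ≈ −1873 kJ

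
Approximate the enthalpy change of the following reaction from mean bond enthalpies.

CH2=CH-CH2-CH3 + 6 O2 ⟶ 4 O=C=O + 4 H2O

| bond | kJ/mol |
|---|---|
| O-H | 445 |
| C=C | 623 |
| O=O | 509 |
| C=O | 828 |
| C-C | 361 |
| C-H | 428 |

Bonds broken (reactants):
  C-C: 2 × 361 = 722
  C-H: 8 × 428 = 3424
  C=C: 1 × 623 = 623
  O=O: 6 × 509 = 3054
  Σ(broken) = 7823 kJ
Bonds formed (products):
  C=O: 8 × 828 = 6624
  O-H: 8 × 445 = 3560
  Σ(formed) = 10184 kJ
ΔH = Σ(broken) − Σ(formed) = 7823 − 10184 = −2361 kJ

ΔH ≈ −2361 kJ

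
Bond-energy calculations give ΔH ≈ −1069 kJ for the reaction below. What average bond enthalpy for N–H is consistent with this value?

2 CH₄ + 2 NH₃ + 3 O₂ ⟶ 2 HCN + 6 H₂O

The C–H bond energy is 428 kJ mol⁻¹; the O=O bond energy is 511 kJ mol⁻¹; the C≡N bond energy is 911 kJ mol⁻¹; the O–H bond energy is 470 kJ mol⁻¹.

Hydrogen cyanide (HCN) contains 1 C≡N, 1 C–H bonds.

Let D be the N–H bond energy.
Σ(broken) = 8×428 + 6×D + 3×511 = 4957 + 6D
Σ(formed) = 2×911 + 2×428 + 12×470 = 8318
ΔH = Σ(broken) − Σ(formed) = (4957 + 6D) − (8318) = −3361 + 6D
Setting this equal to −1069 kJ gives 6D = 2292, so D = 382 kJ/mol.

D(N–H) ≈ 382 kJ/mol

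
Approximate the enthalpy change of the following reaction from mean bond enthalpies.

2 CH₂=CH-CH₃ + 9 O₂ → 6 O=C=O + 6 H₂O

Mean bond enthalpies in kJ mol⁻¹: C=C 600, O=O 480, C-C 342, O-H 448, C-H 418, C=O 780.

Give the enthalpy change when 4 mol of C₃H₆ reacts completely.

Bonds broken (reactants):
  C-C: 2 × 342 = 684
  C-H: 12 × 418 = 5016
  C=C: 2 × 600 = 1200
  O=O: 9 × 480 = 4320
  Σ(broken) = 11220 kJ
Bonds formed (products):
  C=O: 12 × 780 = 9360
  O-H: 12 × 448 = 5376
  Σ(formed) = 14736 kJ
ΔH = Σ(broken) − Σ(formed) = 11220 − 14736 = −3516 kJ
For 2× the reaction as written: 2 × (−3516) = −7032 kJ

ΔH = −7032 kJ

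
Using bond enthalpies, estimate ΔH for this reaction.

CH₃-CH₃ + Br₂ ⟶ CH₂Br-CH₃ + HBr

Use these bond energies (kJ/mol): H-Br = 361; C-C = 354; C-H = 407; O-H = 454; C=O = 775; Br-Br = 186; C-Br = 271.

ΔH ≈ −39 kJ

Bonds broken (reactants):
  Br-Br: 1 × 186 = 186
  C-C: 1 × 354 = 354
  C-H: 6 × 407 = 2442
  Σ(broken) = 2982 kJ
Bonds formed (products):
  C-Br: 1 × 271 = 271
  C-C: 1 × 354 = 354
  C-H: 5 × 407 = 2035
  H-Br: 1 × 361 = 361
  Σ(formed) = 3021 kJ
ΔH = Σ(broken) − Σ(formed) = 2982 − 3021 = −39 kJ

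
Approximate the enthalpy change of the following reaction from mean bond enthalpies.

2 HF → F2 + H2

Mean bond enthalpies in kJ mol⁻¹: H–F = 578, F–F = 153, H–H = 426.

ΔH ≈ +577 kJ

Bonds broken (reactants):
  H–F: 2 × 578 = 1156
  Σ(broken) = 1156 kJ
Bonds formed (products):
  F–F: 1 × 153 = 153
  H–H: 1 × 426 = 426
  Σ(formed) = 579 kJ
ΔH = Σ(broken) − Σ(formed) = 1156 − 579 = +577 kJ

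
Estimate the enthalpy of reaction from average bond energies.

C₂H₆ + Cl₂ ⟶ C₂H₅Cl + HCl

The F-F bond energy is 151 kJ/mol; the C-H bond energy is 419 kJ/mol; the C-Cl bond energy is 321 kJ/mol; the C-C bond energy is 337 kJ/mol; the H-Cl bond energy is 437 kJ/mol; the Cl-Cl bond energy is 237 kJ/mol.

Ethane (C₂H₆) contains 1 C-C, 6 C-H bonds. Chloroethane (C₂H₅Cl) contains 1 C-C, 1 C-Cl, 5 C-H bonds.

Bonds broken (reactants):
  C-C: 1 × 337 = 337
  C-H: 6 × 419 = 2514
  Cl-Cl: 1 × 237 = 237
  Σ(broken) = 3088 kJ
Bonds formed (products):
  C-C: 1 × 337 = 337
  C-Cl: 1 × 321 = 321
  C-H: 5 × 419 = 2095
  H-Cl: 1 × 437 = 437
  Σ(formed) = 3190 kJ
ΔH = Σ(broken) − Σ(formed) = 3088 − 3190 = −102 kJ

ΔH ≈ −102 kJ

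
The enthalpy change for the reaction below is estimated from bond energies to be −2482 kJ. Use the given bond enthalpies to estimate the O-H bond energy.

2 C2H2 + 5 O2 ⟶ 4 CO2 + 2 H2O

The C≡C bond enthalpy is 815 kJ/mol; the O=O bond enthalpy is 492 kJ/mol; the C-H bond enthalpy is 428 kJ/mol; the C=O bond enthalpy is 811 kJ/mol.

D(O-H) ≈ 449 kJ/mol

Let D be the O-H bond energy.
Σ(broken) = 2×815 + 4×428 + 5×492 = 5802
Σ(formed) = 8×811 + 4×D = 6488 + 4D
ΔH = Σ(broken) − Σ(formed) = (5802) − (6488 + 4D) = −686 − 4D
Setting this equal to −2482 kJ gives 4D = 1796, so D = 449 kJ/mol.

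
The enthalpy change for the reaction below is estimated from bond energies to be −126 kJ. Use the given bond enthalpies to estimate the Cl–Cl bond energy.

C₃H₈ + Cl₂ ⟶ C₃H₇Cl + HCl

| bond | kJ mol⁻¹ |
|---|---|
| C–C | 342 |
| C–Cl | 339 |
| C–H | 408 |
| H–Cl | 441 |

Let D be the Cl–Cl bond energy.
Σ(broken) = 2×342 + 8×408 + 1×D = 3948 + D
Σ(formed) = 2×342 + 1×339 + 7×408 + 1×441 = 4320
ΔH = Σ(broken) − Σ(formed) = (3948 + D) − (4320) = −372 + D
Setting this equal to −126 kJ gives D = 246 kJ/mol.

D(Cl–Cl) ≈ 246 kJ/mol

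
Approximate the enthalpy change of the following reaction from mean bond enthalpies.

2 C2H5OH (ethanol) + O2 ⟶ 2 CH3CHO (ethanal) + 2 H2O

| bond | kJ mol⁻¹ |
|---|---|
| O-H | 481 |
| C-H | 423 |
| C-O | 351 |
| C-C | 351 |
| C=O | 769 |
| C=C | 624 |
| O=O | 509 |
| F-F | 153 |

ΔH ≈ −443 kJ

Bonds broken (reactants):
  C-C: 2 × 351 = 702
  C-H: 10 × 423 = 4230
  C-O: 2 × 351 = 702
  O-H: 2 × 481 = 962
  O=O: 1 × 509 = 509
  Σ(broken) = 7105 kJ
Bonds formed (products):
  C-C: 2 × 351 = 702
  C-H: 8 × 423 = 3384
  C=O: 2 × 769 = 1538
  O-H: 4 × 481 = 1924
  Σ(formed) = 7548 kJ
ΔH = Σ(broken) − Σ(formed) = 7105 − 7548 = −443 kJ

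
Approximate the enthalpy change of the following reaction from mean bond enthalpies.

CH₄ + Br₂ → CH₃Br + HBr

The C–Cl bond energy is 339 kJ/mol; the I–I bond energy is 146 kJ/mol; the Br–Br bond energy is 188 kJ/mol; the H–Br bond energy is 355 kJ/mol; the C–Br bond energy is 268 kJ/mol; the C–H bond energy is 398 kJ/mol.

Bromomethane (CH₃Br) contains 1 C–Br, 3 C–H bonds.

ΔH ≈ −37 kJ

Bonds broken (reactants):
  Br–Br: 1 × 188 = 188
  C–H: 4 × 398 = 1592
  Σ(broken) = 1780 kJ
Bonds formed (products):
  C–Br: 1 × 268 = 268
  C–H: 3 × 398 = 1194
  H–Br: 1 × 355 = 355
  Σ(formed) = 1817 kJ
ΔH = Σ(broken) − Σ(formed) = 1780 − 1817 = −37 kJ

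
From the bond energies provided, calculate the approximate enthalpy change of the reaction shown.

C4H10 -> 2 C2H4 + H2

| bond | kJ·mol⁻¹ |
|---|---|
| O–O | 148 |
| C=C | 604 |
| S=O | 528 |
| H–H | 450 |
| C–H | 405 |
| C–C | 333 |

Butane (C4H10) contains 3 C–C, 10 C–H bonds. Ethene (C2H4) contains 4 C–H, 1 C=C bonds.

Bonds broken (reactants):
  C–C: 3 × 333 = 999
  C–H: 10 × 405 = 4050
  Σ(broken) = 5049 kJ
Bonds formed (products):
  C–H: 8 × 405 = 3240
  C=C: 2 × 604 = 1208
  H–H: 1 × 450 = 450
  Σ(formed) = 4898 kJ
ΔH = Σ(broken) − Σ(formed) = 5049 − 4898 = +151 kJ

ΔH ≈ +151 kJ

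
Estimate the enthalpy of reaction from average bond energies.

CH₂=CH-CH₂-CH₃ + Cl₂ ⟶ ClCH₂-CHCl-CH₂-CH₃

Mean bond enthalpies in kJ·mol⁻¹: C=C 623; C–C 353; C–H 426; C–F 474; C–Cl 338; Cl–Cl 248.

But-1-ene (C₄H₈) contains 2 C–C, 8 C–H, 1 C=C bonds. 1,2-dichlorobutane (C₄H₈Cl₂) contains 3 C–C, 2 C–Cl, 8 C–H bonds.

Bonds broken (reactants):
  C–C: 2 × 353 = 706
  C–H: 8 × 426 = 3408
  C=C: 1 × 623 = 623
  Cl–Cl: 1 × 248 = 248
  Σ(broken) = 4985 kJ
Bonds formed (products):
  C–C: 3 × 353 = 1059
  C–Cl: 2 × 338 = 676
  C–H: 8 × 426 = 3408
  Σ(formed) = 5143 kJ
ΔH = Σ(broken) − Σ(formed) = 4985 − 5143 = −158 kJ

ΔH ≈ −158 kJ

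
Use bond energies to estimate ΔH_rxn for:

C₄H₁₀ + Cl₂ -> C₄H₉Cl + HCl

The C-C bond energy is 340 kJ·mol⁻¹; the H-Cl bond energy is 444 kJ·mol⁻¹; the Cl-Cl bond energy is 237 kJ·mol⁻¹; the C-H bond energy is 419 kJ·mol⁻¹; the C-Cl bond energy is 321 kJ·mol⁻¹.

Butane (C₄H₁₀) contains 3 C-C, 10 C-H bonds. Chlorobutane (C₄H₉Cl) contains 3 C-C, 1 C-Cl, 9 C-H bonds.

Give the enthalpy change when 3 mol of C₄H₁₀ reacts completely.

ΔH = −327 kJ

Bonds broken (reactants):
  C-C: 3 × 340 = 1020
  C-H: 10 × 419 = 4190
  Cl-Cl: 1 × 237 = 237
  Σ(broken) = 5447 kJ
Bonds formed (products):
  C-C: 3 × 340 = 1020
  C-Cl: 1 × 321 = 321
  C-H: 9 × 419 = 3771
  H-Cl: 1 × 444 = 444
  Σ(formed) = 5556 kJ
ΔH = Σ(broken) − Σ(formed) = 5447 − 5556 = −109 kJ
For 3× the reaction as written: 3 × (−109) = −327 kJ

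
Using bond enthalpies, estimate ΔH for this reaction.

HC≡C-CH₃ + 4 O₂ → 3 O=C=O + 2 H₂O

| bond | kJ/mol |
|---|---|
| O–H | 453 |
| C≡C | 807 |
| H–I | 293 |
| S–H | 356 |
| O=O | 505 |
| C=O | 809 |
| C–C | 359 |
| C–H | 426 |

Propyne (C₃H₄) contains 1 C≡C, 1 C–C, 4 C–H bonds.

ΔH ≈ −1776 kJ

Bonds broken (reactants):
  C≡C: 1 × 807 = 807
  C–C: 1 × 359 = 359
  C–H: 4 × 426 = 1704
  O=O: 4 × 505 = 2020
  Σ(broken) = 4890 kJ
Bonds formed (products):
  C=O: 6 × 809 = 4854
  O–H: 4 × 453 = 1812
  Σ(formed) = 6666 kJ
ΔH = Σ(broken) − Σ(formed) = 4890 − 6666 = −1776 kJ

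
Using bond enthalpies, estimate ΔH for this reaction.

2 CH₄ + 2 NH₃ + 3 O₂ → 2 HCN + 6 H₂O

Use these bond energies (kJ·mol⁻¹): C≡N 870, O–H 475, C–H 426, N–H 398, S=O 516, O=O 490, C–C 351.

Bonds broken (reactants):
  C–H: 8 × 426 = 3408
  N–H: 6 × 398 = 2388
  O=O: 3 × 490 = 1470
  Σ(broken) = 7266 kJ
Bonds formed (products):
  C≡N: 2 × 870 = 1740
  C–H: 2 × 426 = 852
  O–H: 12 × 475 = 5700
  Σ(formed) = 8292 kJ
ΔH = Σ(broken) − Σ(formed) = 7266 − 8292 = −1026 kJ

ΔH ≈ −1026 kJ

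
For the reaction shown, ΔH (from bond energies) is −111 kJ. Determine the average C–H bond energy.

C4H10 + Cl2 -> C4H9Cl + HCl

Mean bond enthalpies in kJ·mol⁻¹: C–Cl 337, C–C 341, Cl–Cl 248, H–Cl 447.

Let D be the C–H bond energy.
Σ(broken) = 3×341 + 10×D + 1×248 = 1271 + 10D
Σ(formed) = 3×341 + 1×337 + 9×D + 1×447 = 1807 + 9D
ΔH = Σ(broken) − Σ(formed) = (1271 + 10D) − (1807 + 9D) = −536 + D
Setting this equal to −111 kJ gives D = 425 kJ/mol.

D(C–H) ≈ 425 kJ/mol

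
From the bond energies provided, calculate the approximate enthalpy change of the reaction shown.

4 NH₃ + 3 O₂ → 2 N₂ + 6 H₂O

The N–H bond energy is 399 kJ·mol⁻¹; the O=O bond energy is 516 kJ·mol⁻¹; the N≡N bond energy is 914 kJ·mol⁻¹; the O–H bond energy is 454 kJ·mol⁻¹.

Bonds broken (reactants):
  N–H: 12 × 399 = 4788
  O=O: 3 × 516 = 1548
  Σ(broken) = 6336 kJ
Bonds formed (products):
  N≡N: 2 × 914 = 1828
  O–H: 12 × 454 = 5448
  Σ(formed) = 7276 kJ
ΔH = Σ(broken) − Σ(formed) = 6336 − 7276 = −940 kJ

ΔH ≈ −940 kJ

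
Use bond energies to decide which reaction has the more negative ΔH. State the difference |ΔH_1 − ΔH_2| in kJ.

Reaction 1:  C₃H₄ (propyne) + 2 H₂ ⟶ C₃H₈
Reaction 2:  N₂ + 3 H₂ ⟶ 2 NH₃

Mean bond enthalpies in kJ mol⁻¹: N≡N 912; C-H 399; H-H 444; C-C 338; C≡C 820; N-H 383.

Reaction 1, by 172 kJ

Reaction 1:
  Bonds broken (reactants):
    C≡C: 1 × 820 = 820
    C-C: 1 × 338 = 338
    C-H: 4 × 399 = 1596
    H-H: 2 × 444 = 888
    Σ(broken) = 3642 kJ
  Bonds formed (products):
    C-C: 2 × 338 = 676
    C-H: 8 × 399 = 3192
    Σ(formed) = 3868 kJ
  ΔH_1 = 3642 − 3868 = −226 kJ
Reaction 2:
  Bonds broken (reactants):
    H-H: 3 × 444 = 1332
    N≡N: 1 × 912 = 912
    Σ(broken) = 2244 kJ
  Bonds formed (products):
    N-H: 6 × 383 = 2298
    Σ(formed) = 2298 kJ
  ΔH_2 = 2244 − 2298 = −54 kJ
ΔH_1 − ΔH_2 = −172 kJ, so reaction 1 has the more negative ΔH; |ΔH_1 − ΔH_2| = 172 kJ.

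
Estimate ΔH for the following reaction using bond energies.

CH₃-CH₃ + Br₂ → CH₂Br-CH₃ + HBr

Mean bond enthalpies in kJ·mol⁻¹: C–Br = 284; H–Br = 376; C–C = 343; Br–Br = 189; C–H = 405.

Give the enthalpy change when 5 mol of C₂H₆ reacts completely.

Bonds broken (reactants):
  Br–Br: 1 × 189 = 189
  C–C: 1 × 343 = 343
  C–H: 6 × 405 = 2430
  Σ(broken) = 2962 kJ
Bonds formed (products):
  C–Br: 1 × 284 = 284
  C–C: 1 × 343 = 343
  C–H: 5 × 405 = 2025
  H–Br: 1 × 376 = 376
  Σ(formed) = 3028 kJ
ΔH = Σ(broken) − Σ(formed) = 2962 − 3028 = −66 kJ
For 5× the reaction as written: 5 × (−66) = −330 kJ

ΔH = −330 kJ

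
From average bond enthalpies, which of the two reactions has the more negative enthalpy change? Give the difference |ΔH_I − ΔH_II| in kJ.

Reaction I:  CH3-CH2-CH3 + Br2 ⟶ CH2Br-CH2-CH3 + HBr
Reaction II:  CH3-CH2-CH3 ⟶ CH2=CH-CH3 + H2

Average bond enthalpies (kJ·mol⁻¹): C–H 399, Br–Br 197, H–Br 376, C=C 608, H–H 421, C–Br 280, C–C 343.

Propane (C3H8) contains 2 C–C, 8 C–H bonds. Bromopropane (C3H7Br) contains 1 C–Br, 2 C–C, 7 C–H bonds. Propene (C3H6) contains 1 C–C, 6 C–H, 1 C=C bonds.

Reaction I, by 172 kJ

Reaction I:
  Bonds broken (reactants):
    Br–Br: 1 × 197 = 197
    C–C: 2 × 343 = 686
    C–H: 8 × 399 = 3192
    Σ(broken) = 4075 kJ
  Bonds formed (products):
    C–Br: 1 × 280 = 280
    C–C: 2 × 343 = 686
    C–H: 7 × 399 = 2793
    H–Br: 1 × 376 = 376
    Σ(formed) = 4135 kJ
  ΔH_I = 4075 − 4135 = −60 kJ
Reaction II:
  Bonds broken (reactants):
    C–C: 2 × 343 = 686
    C–H: 8 × 399 = 3192
    Σ(broken) = 3878 kJ
  Bonds formed (products):
    C–C: 1 × 343 = 343
    C–H: 6 × 399 = 2394
    C=C: 1 × 608 = 608
    H–H: 1 × 421 = 421
    Σ(formed) = 3766 kJ
  ΔH_II = 3878 − 3766 = +112 kJ
ΔH_I − ΔH_II = −172 kJ, so reaction I has the more negative ΔH; |ΔH_I − ΔH_II| = 172 kJ.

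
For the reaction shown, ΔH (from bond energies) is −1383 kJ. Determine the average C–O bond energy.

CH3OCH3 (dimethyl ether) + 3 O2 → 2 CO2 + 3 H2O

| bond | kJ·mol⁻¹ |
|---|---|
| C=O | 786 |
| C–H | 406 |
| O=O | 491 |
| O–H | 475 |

D(C–O) ≈ 351 kJ/mol

Let D be the C–O bond energy.
Σ(broken) = 6×406 + 2×D + 3×491 = 3909 + 2D
Σ(formed) = 4×786 + 6×475 = 5994
ΔH = Σ(broken) − Σ(formed) = (3909 + 2D) − (5994) = −2085 + 2D
Setting this equal to −1383 kJ gives 2D = 702, so D = 351 kJ/mol.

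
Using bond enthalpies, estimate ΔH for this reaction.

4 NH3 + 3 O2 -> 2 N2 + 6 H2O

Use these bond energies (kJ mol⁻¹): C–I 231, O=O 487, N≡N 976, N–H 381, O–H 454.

Bonds broken (reactants):
  N–H: 12 × 381 = 4572
  O=O: 3 × 487 = 1461
  Σ(broken) = 6033 kJ
Bonds formed (products):
  N≡N: 2 × 976 = 1952
  O–H: 12 × 454 = 5448
  Σ(formed) = 7400 kJ
ΔH = Σ(broken) − Σ(formed) = 6033 − 7400 = −1367 kJ

ΔH ≈ −1367 kJ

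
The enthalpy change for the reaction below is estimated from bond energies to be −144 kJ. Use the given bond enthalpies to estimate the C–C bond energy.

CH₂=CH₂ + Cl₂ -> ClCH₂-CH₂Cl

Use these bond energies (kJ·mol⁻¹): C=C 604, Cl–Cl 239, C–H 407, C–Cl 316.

D(C–C) ≈ 355 kJ/mol

Let D be the C–C bond energy.
Σ(broken) = 4×407 + 1×604 + 1×239 = 2471
Σ(formed) = 1×D + 2×316 + 4×407 = 2260 + D
ΔH = Σ(broken) − Σ(formed) = (2471) − (2260 + D) = +211 − D
Setting this equal to −144 kJ gives D = 355 kJ/mol.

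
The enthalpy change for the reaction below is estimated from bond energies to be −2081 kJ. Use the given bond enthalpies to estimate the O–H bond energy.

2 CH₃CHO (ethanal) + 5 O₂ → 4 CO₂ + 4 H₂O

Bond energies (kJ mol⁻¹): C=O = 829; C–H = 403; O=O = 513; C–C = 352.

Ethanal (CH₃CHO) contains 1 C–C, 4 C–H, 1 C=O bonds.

D(O–H) ≈ 450 kJ/mol

Let D be the O–H bond energy.
Σ(broken) = 2×352 + 8×403 + 2×829 + 5×513 = 8151
Σ(formed) = 8×829 + 8×D = 6632 + 8D
ΔH = Σ(broken) − Σ(formed) = (8151) − (6632 + 8D) = +1519 − 8D
Setting this equal to −2081 kJ gives 8D = 3600, so D = 450 kJ/mol.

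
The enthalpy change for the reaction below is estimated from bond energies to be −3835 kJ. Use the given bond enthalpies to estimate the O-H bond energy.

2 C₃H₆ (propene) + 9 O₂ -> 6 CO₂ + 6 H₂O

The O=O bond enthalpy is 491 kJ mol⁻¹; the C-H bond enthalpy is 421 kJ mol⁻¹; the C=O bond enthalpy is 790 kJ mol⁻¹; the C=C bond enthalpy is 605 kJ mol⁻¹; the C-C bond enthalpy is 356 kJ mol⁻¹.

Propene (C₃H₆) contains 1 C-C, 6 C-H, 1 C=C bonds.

D(O-H) ≈ 479 kJ/mol

Let D be the O-H bond energy.
Σ(broken) = 2×356 + 12×421 + 2×605 + 9×491 = 11393
Σ(formed) = 12×790 + 12×D = 9480 + 12D
ΔH = Σ(broken) − Σ(formed) = (11393) − (9480 + 12D) = +1913 − 12D
Setting this equal to −3835 kJ gives 12D = 5748, so D = 479 kJ/mol.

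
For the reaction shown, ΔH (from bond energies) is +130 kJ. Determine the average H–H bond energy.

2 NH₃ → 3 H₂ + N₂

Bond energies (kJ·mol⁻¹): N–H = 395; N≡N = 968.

D(H–H) ≈ 424 kJ/mol

Let D be the H–H bond energy.
Σ(broken) = 6×395 = 2370
Σ(formed) = 3×D + 1×968 = 968 + 3D
ΔH = Σ(broken) − Σ(formed) = (2370) − (968 + 3D) = +1402 − 3D
Setting this equal to +130 kJ gives 3D = 1272, so D = 424 kJ/mol.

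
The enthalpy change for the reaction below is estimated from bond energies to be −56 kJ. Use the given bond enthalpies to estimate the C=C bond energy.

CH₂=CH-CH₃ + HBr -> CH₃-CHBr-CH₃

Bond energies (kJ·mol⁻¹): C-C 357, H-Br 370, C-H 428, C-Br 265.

Let D be the C=C bond energy.
Σ(broken) = 1×357 + 6×428 + 1×D + 1×370 = 3295 + D
Σ(formed) = 1×265 + 2×357 + 7×428 = 3975
ΔH = Σ(broken) − Σ(formed) = (3295 + D) − (3975) = −680 + D
Setting this equal to −56 kJ gives D = 624 kJ/mol.

D(C=C) ≈ 624 kJ/mol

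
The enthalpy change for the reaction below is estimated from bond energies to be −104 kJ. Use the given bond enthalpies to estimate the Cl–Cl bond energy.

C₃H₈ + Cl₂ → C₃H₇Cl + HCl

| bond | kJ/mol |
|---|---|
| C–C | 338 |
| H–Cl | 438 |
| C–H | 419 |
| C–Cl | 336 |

Let D be the Cl–Cl bond energy.
Σ(broken) = 2×338 + 8×419 + 1×D = 4028 + D
Σ(formed) = 2×338 + 1×336 + 7×419 + 1×438 = 4383
ΔH = Σ(broken) − Σ(formed) = (4028 + D) − (4383) = −355 + D
Setting this equal to −104 kJ gives D = 251 kJ/mol.

D(Cl–Cl) ≈ 251 kJ/mol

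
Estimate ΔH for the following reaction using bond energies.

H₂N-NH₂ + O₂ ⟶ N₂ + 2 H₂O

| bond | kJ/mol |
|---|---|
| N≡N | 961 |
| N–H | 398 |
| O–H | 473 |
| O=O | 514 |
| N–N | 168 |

Bonds broken (reactants):
  N–H: 4 × 398 = 1592
  N–N: 1 × 168 = 168
  O=O: 1 × 514 = 514
  Σ(broken) = 2274 kJ
Bonds formed (products):
  N≡N: 1 × 961 = 961
  O–H: 4 × 473 = 1892
  Σ(formed) = 2853 kJ
ΔH = Σ(broken) − Σ(formed) = 2274 − 2853 = −579 kJ

ΔH ≈ −579 kJ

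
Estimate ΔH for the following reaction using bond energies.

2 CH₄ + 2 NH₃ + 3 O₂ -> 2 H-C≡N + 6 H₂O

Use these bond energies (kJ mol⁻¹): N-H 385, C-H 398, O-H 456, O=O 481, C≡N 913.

Bonds broken (reactants):
  C-H: 8 × 398 = 3184
  N-H: 6 × 385 = 2310
  O=O: 3 × 481 = 1443
  Σ(broken) = 6937 kJ
Bonds formed (products):
  C≡N: 2 × 913 = 1826
  C-H: 2 × 398 = 796
  O-H: 12 × 456 = 5472
  Σ(formed) = 8094 kJ
ΔH = Σ(broken) − Σ(formed) = 6937 − 8094 = −1157 kJ

ΔH ≈ −1157 kJ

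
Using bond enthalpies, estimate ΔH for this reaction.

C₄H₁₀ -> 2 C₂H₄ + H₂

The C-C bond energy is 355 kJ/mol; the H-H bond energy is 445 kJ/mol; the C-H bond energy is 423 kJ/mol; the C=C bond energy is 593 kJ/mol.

ΔH ≈ +280 kJ

Bonds broken (reactants):
  C-C: 3 × 355 = 1065
  C-H: 10 × 423 = 4230
  Σ(broken) = 5295 kJ
Bonds formed (products):
  C-H: 8 × 423 = 3384
  C=C: 2 × 593 = 1186
  H-H: 1 × 445 = 445
  Σ(formed) = 5015 kJ
ΔH = Σ(broken) − Σ(formed) = 5295 − 5015 = +280 kJ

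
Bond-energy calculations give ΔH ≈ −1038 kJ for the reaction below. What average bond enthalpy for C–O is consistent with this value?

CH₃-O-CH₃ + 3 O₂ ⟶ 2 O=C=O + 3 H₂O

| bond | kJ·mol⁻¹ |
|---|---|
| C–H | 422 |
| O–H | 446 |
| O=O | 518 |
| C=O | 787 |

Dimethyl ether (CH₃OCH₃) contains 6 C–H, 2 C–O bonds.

Let D be the C–O bond energy.
Σ(broken) = 6×422 + 2×D + 3×518 = 4086 + 2D
Σ(formed) = 4×787 + 6×446 = 5824
ΔH = Σ(broken) − Σ(formed) = (4086 + 2D) − (5824) = −1738 + 2D
Setting this equal to −1038 kJ gives 2D = 700, so D = 350 kJ/mol.

D(C–O) ≈ 350 kJ/mol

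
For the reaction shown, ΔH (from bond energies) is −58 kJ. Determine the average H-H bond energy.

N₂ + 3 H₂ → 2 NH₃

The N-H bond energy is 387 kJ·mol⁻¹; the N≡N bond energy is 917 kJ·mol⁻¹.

D(H-H) ≈ 449 kJ/mol

Let D be the H-H bond energy.
Σ(broken) = 3×D + 1×917 = 917 + 3D
Σ(formed) = 6×387 = 2322
ΔH = Σ(broken) − Σ(formed) = (917 + 3D) − (2322) = −1405 + 3D
Setting this equal to −58 kJ gives 3D = 1347, so D = 449 kJ/mol.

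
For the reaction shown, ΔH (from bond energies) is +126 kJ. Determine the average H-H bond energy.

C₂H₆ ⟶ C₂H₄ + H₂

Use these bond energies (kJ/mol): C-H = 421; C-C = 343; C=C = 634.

Let D be the H-H bond energy.
Σ(broken) = 1×343 + 6×421 = 2869
Σ(formed) = 4×421 + 1×634 + 1×D = 2318 + D
ΔH = Σ(broken) − Σ(formed) = (2869) − (2318 + D) = +551 − D
Setting this equal to +126 kJ gives D = 425 kJ/mol.

D(H-H) ≈ 425 kJ/mol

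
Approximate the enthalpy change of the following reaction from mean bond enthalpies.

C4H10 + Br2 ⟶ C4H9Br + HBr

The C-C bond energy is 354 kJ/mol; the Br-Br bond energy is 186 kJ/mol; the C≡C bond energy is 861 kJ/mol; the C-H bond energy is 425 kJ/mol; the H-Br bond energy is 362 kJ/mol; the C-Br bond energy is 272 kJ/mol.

ΔH ≈ −23 kJ

Bonds broken (reactants):
  Br-Br: 1 × 186 = 186
  C-C: 3 × 354 = 1062
  C-H: 10 × 425 = 4250
  Σ(broken) = 5498 kJ
Bonds formed (products):
  C-Br: 1 × 272 = 272
  C-C: 3 × 354 = 1062
  C-H: 9 × 425 = 3825
  H-Br: 1 × 362 = 362
  Σ(formed) = 5521 kJ
ΔH = Σ(broken) − Σ(formed) = 5498 − 5521 = −23 kJ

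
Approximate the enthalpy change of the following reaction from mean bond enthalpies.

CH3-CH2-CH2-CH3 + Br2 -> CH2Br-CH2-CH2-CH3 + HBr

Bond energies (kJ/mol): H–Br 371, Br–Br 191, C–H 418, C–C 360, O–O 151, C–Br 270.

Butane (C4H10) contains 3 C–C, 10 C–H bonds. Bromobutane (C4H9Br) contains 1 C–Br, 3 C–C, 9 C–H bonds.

ΔH ≈ −32 kJ

Bonds broken (reactants):
  Br–Br: 1 × 191 = 191
  C–C: 3 × 360 = 1080
  C–H: 10 × 418 = 4180
  Σ(broken) = 5451 kJ
Bonds formed (products):
  C–Br: 1 × 270 = 270
  C–C: 3 × 360 = 1080
  C–H: 9 × 418 = 3762
  H–Br: 1 × 371 = 371
  Σ(formed) = 5483 kJ
ΔH = Σ(broken) − Σ(formed) = 5451 − 5483 = −32 kJ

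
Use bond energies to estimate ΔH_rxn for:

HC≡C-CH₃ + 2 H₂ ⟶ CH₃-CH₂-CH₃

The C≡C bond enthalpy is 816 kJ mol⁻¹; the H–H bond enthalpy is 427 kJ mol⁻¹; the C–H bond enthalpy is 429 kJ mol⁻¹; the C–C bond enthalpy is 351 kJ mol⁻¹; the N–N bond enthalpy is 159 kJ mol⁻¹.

ΔH ≈ −397 kJ

Bonds broken (reactants):
  C≡C: 1 × 816 = 816
  C–C: 1 × 351 = 351
  C–H: 4 × 429 = 1716
  H–H: 2 × 427 = 854
  Σ(broken) = 3737 kJ
Bonds formed (products):
  C–C: 2 × 351 = 702
  C–H: 8 × 429 = 3432
  Σ(formed) = 4134 kJ
ΔH = Σ(broken) − Σ(formed) = 3737 − 4134 = −397 kJ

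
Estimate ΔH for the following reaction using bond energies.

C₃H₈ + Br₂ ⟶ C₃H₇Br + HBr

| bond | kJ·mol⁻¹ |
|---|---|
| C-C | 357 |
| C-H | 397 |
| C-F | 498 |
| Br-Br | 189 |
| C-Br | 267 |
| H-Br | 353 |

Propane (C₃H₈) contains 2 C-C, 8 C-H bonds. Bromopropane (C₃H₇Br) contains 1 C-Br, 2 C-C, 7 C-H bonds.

Bonds broken (reactants):
  Br-Br: 1 × 189 = 189
  C-C: 2 × 357 = 714
  C-H: 8 × 397 = 3176
  Σ(broken) = 4079 kJ
Bonds formed (products):
  C-Br: 1 × 267 = 267
  C-C: 2 × 357 = 714
  C-H: 7 × 397 = 2779
  H-Br: 1 × 353 = 353
  Σ(formed) = 4113 kJ
ΔH = Σ(broken) − Σ(formed) = 4079 − 4113 = −34 kJ

ΔH ≈ −34 kJ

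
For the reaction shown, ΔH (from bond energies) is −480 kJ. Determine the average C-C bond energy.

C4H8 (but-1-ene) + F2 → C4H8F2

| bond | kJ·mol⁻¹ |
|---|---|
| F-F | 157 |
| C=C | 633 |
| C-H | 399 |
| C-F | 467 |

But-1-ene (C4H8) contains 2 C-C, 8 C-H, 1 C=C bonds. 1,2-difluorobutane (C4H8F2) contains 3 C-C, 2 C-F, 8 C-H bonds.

D(C-C) ≈ 336 kJ/mol

Let D be the C-C bond energy.
Σ(broken) = 2×D + 8×399 + 1×633 + 1×157 = 3982 + 2D
Σ(formed) = 3×D + 2×467 + 8×399 = 4126 + 3D
ΔH = Σ(broken) − Σ(formed) = (3982 + 2D) − (4126 + 3D) = −144 − D
Setting this equal to −480 kJ gives D = 336 kJ/mol.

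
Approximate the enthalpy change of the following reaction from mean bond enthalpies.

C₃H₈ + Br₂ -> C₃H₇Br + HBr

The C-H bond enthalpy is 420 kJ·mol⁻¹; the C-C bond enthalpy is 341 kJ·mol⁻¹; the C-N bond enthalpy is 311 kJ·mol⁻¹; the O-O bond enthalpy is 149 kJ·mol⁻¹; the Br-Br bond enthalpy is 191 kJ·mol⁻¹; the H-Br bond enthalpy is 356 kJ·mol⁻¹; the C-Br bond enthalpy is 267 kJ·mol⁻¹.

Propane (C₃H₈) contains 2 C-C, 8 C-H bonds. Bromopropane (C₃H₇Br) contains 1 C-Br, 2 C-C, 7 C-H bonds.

ΔH ≈ −12 kJ

Bonds broken (reactants):
  Br-Br: 1 × 191 = 191
  C-C: 2 × 341 = 682
  C-H: 8 × 420 = 3360
  Σ(broken) = 4233 kJ
Bonds formed (products):
  C-Br: 1 × 267 = 267
  C-C: 2 × 341 = 682
  C-H: 7 × 420 = 2940
  H-Br: 1 × 356 = 356
  Σ(formed) = 4245 kJ
ΔH = Σ(broken) − Σ(formed) = 4233 − 4245 = −12 kJ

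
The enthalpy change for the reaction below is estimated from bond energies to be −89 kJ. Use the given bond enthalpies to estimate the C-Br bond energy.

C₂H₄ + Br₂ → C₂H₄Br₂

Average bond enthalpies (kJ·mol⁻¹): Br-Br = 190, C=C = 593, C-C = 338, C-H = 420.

D(C-Br) ≈ 267 kJ/mol

Let D be the C-Br bond energy.
Σ(broken) = 1×190 + 4×420 + 1×593 = 2463
Σ(formed) = 2×D + 1×338 + 4×420 = 2018 + 2D
ΔH = Σ(broken) − Σ(formed) = (2463) − (2018 + 2D) = +445 − 2D
Setting this equal to −89 kJ gives 2D = 534, so D = 267 kJ/mol.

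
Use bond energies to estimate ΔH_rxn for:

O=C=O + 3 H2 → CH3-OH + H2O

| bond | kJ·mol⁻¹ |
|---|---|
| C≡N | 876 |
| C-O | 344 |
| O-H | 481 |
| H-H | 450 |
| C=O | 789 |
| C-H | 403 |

ΔH ≈ −68 kJ

Bonds broken (reactants):
  C=O: 2 × 789 = 1578
  H-H: 3 × 450 = 1350
  Σ(broken) = 2928 kJ
Bonds formed (products):
  C-H: 3 × 403 = 1209
  C-O: 1 × 344 = 344
  O-H: 3 × 481 = 1443
  Σ(formed) = 2996 kJ
ΔH = Σ(broken) − Σ(formed) = 2928 − 2996 = −68 kJ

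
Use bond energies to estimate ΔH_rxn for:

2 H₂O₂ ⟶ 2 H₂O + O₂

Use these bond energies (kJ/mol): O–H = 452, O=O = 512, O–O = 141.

Bonds broken (reactants):
  O–H: 4 × 452 = 1808
  O–O: 2 × 141 = 282
  Σ(broken) = 2090 kJ
Bonds formed (products):
  O–H: 4 × 452 = 1808
  O=O: 1 × 512 = 512
  Σ(formed) = 2320 kJ
ΔH = Σ(broken) − Σ(formed) = 2090 − 2320 = −230 kJ

ΔH ≈ −230 kJ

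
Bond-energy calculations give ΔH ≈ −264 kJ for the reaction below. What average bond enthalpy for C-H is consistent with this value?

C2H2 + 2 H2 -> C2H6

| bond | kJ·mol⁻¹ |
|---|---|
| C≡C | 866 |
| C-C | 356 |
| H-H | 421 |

Let D be the C-H bond energy.
Σ(broken) = 1×866 + 2×D + 2×421 = 1708 + 2D
Σ(formed) = 1×356 + 6×D = 356 + 6D
ΔH = Σ(broken) − Σ(formed) = (1708 + 2D) − (356 + 6D) = +1352 − 4D
Setting this equal to −264 kJ gives 4D = 1616, so D = 404 kJ/mol.

D(C-H) ≈ 404 kJ/mol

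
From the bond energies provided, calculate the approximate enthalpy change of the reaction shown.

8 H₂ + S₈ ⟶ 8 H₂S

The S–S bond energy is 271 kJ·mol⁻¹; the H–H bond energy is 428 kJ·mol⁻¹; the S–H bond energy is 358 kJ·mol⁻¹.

Bonds broken (reactants):
  H–H: 8 × 428 = 3424
  S–S: 8 × 271 = 2168
  Σ(broken) = 5592 kJ
Bonds formed (products):
  S–H: 16 × 358 = 5728
  Σ(formed) = 5728 kJ
ΔH = Σ(broken) − Σ(formed) = 5592 − 5728 = −136 kJ

ΔH ≈ −136 kJ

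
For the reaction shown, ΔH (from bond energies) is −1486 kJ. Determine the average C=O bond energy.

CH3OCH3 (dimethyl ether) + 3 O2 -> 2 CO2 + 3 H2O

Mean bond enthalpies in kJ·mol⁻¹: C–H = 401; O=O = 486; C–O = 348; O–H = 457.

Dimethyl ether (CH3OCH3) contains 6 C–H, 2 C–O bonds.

Let D be the C=O bond energy.
Σ(broken) = 6×401 + 2×348 + 3×486 = 4560
Σ(formed) = 4×D + 6×457 = 2742 + 4D
ΔH = Σ(broken) − Σ(formed) = (4560) − (2742 + 4D) = +1818 − 4D
Setting this equal to −1486 kJ gives 4D = 3304, so D = 826 kJ/mol.

D(C=O) ≈ 826 kJ/mol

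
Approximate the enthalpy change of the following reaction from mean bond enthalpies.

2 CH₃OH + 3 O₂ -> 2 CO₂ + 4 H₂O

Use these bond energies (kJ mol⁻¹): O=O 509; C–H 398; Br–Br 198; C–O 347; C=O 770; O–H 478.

ΔH ≈ −1339 kJ

Bonds broken (reactants):
  C–H: 6 × 398 = 2388
  C–O: 2 × 347 = 694
  O–H: 2 × 478 = 956
  O=O: 3 × 509 = 1527
  Σ(broken) = 5565 kJ
Bonds formed (products):
  C=O: 4 × 770 = 3080
  O–H: 8 × 478 = 3824
  Σ(formed) = 6904 kJ
ΔH = Σ(broken) − Σ(formed) = 5565 − 6904 = −1339 kJ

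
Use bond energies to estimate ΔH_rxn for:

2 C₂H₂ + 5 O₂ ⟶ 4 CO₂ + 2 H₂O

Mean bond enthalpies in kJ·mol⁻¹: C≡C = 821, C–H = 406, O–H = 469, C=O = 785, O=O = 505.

Bonds broken (reactants):
  C≡C: 2 × 821 = 1642
  C–H: 4 × 406 = 1624
  O=O: 5 × 505 = 2525
  Σ(broken) = 5791 kJ
Bonds formed (products):
  C=O: 8 × 785 = 6280
  O–H: 4 × 469 = 1876
  Σ(formed) = 8156 kJ
ΔH = Σ(broken) − Σ(formed) = 5791 − 8156 = −2365 kJ

ΔH ≈ −2365 kJ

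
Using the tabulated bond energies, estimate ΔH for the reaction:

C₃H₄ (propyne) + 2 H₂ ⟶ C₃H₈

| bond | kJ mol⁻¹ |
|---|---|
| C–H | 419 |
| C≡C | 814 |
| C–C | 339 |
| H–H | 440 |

ΔH ≈ −321 kJ

Bonds broken (reactants):
  C≡C: 1 × 814 = 814
  C–C: 1 × 339 = 339
  C–H: 4 × 419 = 1676
  H–H: 2 × 440 = 880
  Σ(broken) = 3709 kJ
Bonds formed (products):
  C–C: 2 × 339 = 678
  C–H: 8 × 419 = 3352
  Σ(formed) = 4030 kJ
ΔH = Σ(broken) − Σ(formed) = 3709 − 4030 = −321 kJ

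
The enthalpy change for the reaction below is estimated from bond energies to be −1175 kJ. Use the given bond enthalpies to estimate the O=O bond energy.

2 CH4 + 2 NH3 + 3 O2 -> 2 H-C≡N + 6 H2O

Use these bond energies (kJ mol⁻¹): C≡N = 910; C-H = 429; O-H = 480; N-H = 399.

D(O=O) ≈ 479 kJ/mol

Let D be the O=O bond energy.
Σ(broken) = 8×429 + 6×399 + 3×D = 5826 + 3D
Σ(formed) = 2×910 + 2×429 + 12×480 = 8438
ΔH = Σ(broken) − Σ(formed) = (5826 + 3D) − (8438) = −2612 + 3D
Setting this equal to −1175 kJ gives 3D = 1437, so D = 479 kJ/mol.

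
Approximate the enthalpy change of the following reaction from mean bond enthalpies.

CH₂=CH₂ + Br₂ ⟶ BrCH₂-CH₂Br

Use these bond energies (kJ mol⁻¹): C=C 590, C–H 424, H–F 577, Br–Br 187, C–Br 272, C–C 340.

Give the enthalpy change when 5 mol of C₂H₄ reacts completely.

Bonds broken (reactants):
  Br–Br: 1 × 187 = 187
  C–H: 4 × 424 = 1696
  C=C: 1 × 590 = 590
  Σ(broken) = 2473 kJ
Bonds formed (products):
  C–Br: 2 × 272 = 544
  C–C: 1 × 340 = 340
  C–H: 4 × 424 = 1696
  Σ(formed) = 2580 kJ
ΔH = Σ(broken) − Σ(formed) = 2473 − 2580 = −107 kJ
For 5× the reaction as written: 5 × (−107) = −535 kJ

ΔH = −535 kJ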